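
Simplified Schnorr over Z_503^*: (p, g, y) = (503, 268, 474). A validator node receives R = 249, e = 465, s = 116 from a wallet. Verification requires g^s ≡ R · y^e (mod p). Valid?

g^s mod p:
Squares mod 503: 268^1≡268, 268^2≡398, 268^4≡462, 268^8≡172, 268^16≡410, 268^32≡98, 268^64≡47
116 = 64 + 32 + 16 + 4, so 268^116 ≡ 47·98·410·462 ≡ 433 (mod 503)
R · y^e mod p:
Squares mod 503: 474^1≡474, 474^2≡338, 474^4≡63, 474^8≡448, 474^16≡7, 474^32≡49, 474^64≡389, 474^128≡421, 474^256≡185
465 = 256 + 128 + 64 + 16 + 1, so 474^465 ≡ 185·421·389·7·474 ≡ 183 (mod 503)
249·183 = 45567 ≡ 297 (mod 503)
433 ≠ 297; the check fails.

no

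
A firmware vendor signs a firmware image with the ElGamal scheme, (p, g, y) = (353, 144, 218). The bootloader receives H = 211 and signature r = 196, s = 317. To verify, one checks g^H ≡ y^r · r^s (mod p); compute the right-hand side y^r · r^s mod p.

78

218^2 = 47524 ≡ 222
218^4 ≡ 222^2 = 49284 ≡ 217
218^8 ≡ 217^2 = 47089 ≡ 140
218^16 ≡ 140^2 = 19600 ≡ 185
218^32 ≡ 185^2 = 34225 ≡ 337
218^64 ≡ 337^2 = 113569 ≡ 256
218^128 ≡ 256^2 = 65536 ≡ 231
196 = 128 + 64 + 4, so 218^196 ≡ 231·256·217 ≡ 256 (mod 353)
196^2 = 38416 ≡ 292
196^4 ≡ 292^2 = 85264 ≡ 191
196^8 ≡ 191^2 = 36481 ≡ 122
196^16 ≡ 122^2 = 14884 ≡ 58
196^32 ≡ 58^2 = 3364 ≡ 187
196^64 ≡ 187^2 = 34969 ≡ 22
196^128 ≡ 22^2 = 484 ≡ 131
196^256 ≡ 131^2 = 17161 ≡ 217
317 = 256 + 32 + 16 + 8 + 4 + 1, so 196^317 ≡ 217·187·58·122·191·196 ≡ 334 (mod 353)
y^r · r^s ≡ 256·334 = 85504 ≡ 78 (mod 353)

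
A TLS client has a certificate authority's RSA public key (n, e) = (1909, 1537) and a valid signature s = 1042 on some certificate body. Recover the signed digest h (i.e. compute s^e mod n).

80

s^2 ≡ 1042^2 = 1085764 ≡ 1452
s^4 ≡ 1452^2 = 2108304 ≡ 768
s^8 ≡ 768^2 = 589824 ≡ 1852
s^16 ≡ 1852^2 = 3429904 ≡ 1340
s^32 ≡ 1340^2 = 1795600 ≡ 1140
s^64 ≡ 1140^2 = 1299600 ≡ 1480
s^128 ≡ 1480^2 = 2190400 ≡ 777
s^256 ≡ 777^2 = 603729 ≡ 485
s^512 ≡ 485^2 = 235225 ≡ 418
s^1024 ≡ 418^2 = 174724 ≡ 1005
1537 = 1024 + 512 + 1, so s^1537 ≡ 1005·418·1042 ≡ 80 (mod 1909)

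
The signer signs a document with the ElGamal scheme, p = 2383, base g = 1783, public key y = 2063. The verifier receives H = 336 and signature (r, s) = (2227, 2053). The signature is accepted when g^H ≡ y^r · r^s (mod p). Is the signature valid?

invalid

Left side g^H mod p:
1783^2 = 3179089 ≡ 167
1783^4 ≡ 167^2 = 27889 ≡ 1676
1783^8 ≡ 1676^2 = 2808976 ≡ 1802
1783^16 ≡ 1802^2 = 3247204 ≡ 1558
1783^32 ≡ 1558^2 = 2427364 ≡ 1470
1783^64 ≡ 1470^2 = 2160900 ≡ 1902
1783^128 ≡ 1902^2 = 3617604 ≡ 210
1783^256 ≡ 210^2 = 44100 ≡ 1206
336 = 256 + 64 + 16, so 1783^336 ≡ 1206·1902·1558 ≡ 209 (mod 2383)
Right side y^r · r^s mod p:
2063^2 = 4255969 ≡ 2314
2063^4 ≡ 2314^2 = 5354596 ≡ 2378
2063^8 ≡ 2378^2 = 5654884 ≡ 25
2063^16 ≡ 25^2 = 625
2063^32 ≡ 625^2 = 390625 ≡ 2196
2063^64 ≡ 2196^2 = 4822416 ≡ 1607
2063^128 ≡ 1607^2 = 2582449 ≡ 1660
2063^256 ≡ 1660^2 = 2755600 ≡ 852
2063^512 ≡ 852^2 = 725904 ≡ 1472
2063^1024 ≡ 1472^2 = 2166784 ≡ 637
2063^2048 ≡ 637^2 = 405769 ≡ 659
2227 = 2048 + 128 + 32 + 16 + 2 + 1, so 2063^2227 ≡ 659·1660·2196·625·2314·2063 ≡ 1397 (mod 2383)
2227^2 = 4959529 ≡ 506
2227^4 ≡ 506^2 = 256036 ≡ 1055
2227^8 ≡ 1055^2 = 1113025 ≡ 164
2227^16 ≡ 164^2 = 26896 ≡ 683
2227^32 ≡ 683^2 = 466489 ≡ 1804
2227^64 ≡ 1804^2 = 3254416 ≡ 1621
2227^128 ≡ 1621^2 = 2627641 ≡ 1575
2227^256 ≡ 1575^2 = 2480625 ≡ 2305
2227^512 ≡ 2305^2 = 5313025 ≡ 1318
2227^1024 ≡ 1318^2 = 1737124 ≡ 2300
2227^2048 ≡ 2300^2 = 5290000 ≡ 2123
2053 = 2048 + 4 + 1, so 2227^2053 ≡ 2123·1055·2227 ≡ 1652 (mod 2383)
1397·1652 = 2307844 ≡ 1100 (mod 2383)
209 ≠ 1100, so verification fails.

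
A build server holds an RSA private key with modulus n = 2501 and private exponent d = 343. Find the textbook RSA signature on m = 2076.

1202

m^2 ≡ 2076^2 = 4309776 ≡ 553
m^4 ≡ 553^2 = 305809 ≡ 687
m^8 ≡ 687^2 = 471969 ≡ 1781
m^16 ≡ 1781^2 = 3171961 ≡ 693
m^32 ≡ 693^2 = 480249 ≡ 57
m^64 ≡ 57^2 = 3249 ≡ 748
m^128 ≡ 748^2 = 559504 ≡ 1781
m^256 ≡ 1781^2 = 3171961 ≡ 693
343 = 256 + 64 + 16 + 4 + 2 + 1, so m^343 ≡ 693·748·693·687·553·2076 ≡ 1202 (mod 2501)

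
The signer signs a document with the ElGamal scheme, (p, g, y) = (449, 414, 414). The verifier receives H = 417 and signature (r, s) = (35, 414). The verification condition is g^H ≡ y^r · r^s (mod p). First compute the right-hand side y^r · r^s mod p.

414

414^35 mod 449 = 229
35^414 mod 449 = 92
y^r · r^s ≡ 229·92 = 21068 ≡ 414 (mod 449)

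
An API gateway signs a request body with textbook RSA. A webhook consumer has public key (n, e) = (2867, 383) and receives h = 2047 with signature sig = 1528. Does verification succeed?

sig^383 mod 2867 = 820
820 ≠ 2047, so verification fails.

fails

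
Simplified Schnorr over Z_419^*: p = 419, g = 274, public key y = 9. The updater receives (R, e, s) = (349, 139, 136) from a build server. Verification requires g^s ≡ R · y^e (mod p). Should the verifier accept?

accept

g^s mod p:
274^136 mod 419 = 141
R · y^e mod p:
9^139 mod 419 = 411
349·411 = 143439 ≡ 141 (mod 419)
141 ≡ 141 (mod 419); signature holds.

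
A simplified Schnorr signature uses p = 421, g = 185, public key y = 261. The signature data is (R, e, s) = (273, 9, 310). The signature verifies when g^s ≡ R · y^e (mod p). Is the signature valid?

g^s mod p:
185^310 mod 421 = 135
R · y^e mod p:
261^9 mod 421 = 19
273·19 = 5187 ≡ 135 (mod 421)
135 ≡ 135 (mod 421); signature holds.

valid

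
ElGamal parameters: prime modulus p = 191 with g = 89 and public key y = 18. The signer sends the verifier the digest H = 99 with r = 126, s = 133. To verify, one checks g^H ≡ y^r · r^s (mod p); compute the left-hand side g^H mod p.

89^2 = 7921 ≡ 90
89^4 ≡ 90^2 = 8100 ≡ 78
89^8 ≡ 78^2 = 6084 ≡ 163
89^16 ≡ 163^2 = 26569 ≡ 20
89^32 ≡ 20^2 = 400 ≡ 18
89^64 ≡ 18^2 = 324 ≡ 133
99 = 64 + 32 + 2 + 1, so 89^99 ≡ 133·18·90·89 ≡ 113 (mod 191)

113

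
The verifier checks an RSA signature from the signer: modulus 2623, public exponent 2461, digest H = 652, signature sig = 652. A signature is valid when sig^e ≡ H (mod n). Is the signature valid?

sig^2 ≡ 652^2 = 425104 ≡ 178
sig^4 ≡ 178^2 = 31684 ≡ 208
sig^8 ≡ 208^2 = 43264 ≡ 1296
sig^16 ≡ 1296^2 = 1679616 ≡ 896
sig^32 ≡ 896^2 = 802816 ≡ 178
sig^64 ≡ 178^2 = 31684 ≡ 208
sig^128 ≡ 208^2 = 43264 ≡ 1296
sig^256 ≡ 1296^2 = 1679616 ≡ 896
sig^512 ≡ 896^2 = 802816 ≡ 178
sig^1024 ≡ 178^2 = 31684 ≡ 208
sig^2048 ≡ 208^2 = 43264 ≡ 1296
2461 = 2048 + 256 + 128 + 16 + 8 + 4 + 1, so sig^2461 ≡ 1296·896·1296·896·1296·208·652 ≡ 652 (mod 2623)
652 = H, so the signature checks out.

valid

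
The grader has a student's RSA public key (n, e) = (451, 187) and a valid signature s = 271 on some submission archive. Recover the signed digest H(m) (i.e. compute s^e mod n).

72

s^2 ≡ 271^2 = 73441 ≡ 379
s^4 ≡ 379^2 = 143641 ≡ 223
s^8 ≡ 223^2 = 49729 ≡ 119
s^16 ≡ 119^2 = 14161 ≡ 180
s^32 ≡ 180^2 = 32400 ≡ 379
s^64 ≡ 379^2 = 143641 ≡ 223
s^128 ≡ 223^2 = 49729 ≡ 119
187 = 128 + 32 + 16 + 8 + 2 + 1, so s^187 ≡ 119·379·180·119·379·271 ≡ 72 (mod 451)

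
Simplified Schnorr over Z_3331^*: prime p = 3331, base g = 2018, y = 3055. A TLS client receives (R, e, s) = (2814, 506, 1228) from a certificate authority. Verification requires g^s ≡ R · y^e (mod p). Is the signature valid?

valid

g^s mod p:
2018^2 = 4072324 ≡ 1842
2018^4 ≡ 1842^2 = 3392964 ≡ 2006
2018^8 ≡ 2006^2 = 4024036 ≡ 188
2018^16 ≡ 188^2 = 35344 ≡ 2034
2018^32 ≡ 2034^2 = 4137156 ≡ 54
2018^64 ≡ 54^2 = 2916
2018^128 ≡ 2916^2 = 8503056 ≡ 2344
2018^256 ≡ 2344^2 = 5494336 ≡ 1517
2018^512 ≡ 1517^2 = 2301289 ≡ 2899
2018^1024 ≡ 2899^2 = 8404201 ≡ 88
1228 = 1024 + 128 + 64 + 8 + 4, so 2018^1228 ≡ 88·2344·2916·188·2006 ≡ 1439 (mod 3331)
R · y^e mod p:
3055^2 = 9333025 ≡ 2894
3055^4 ≡ 2894^2 = 8375236 ≡ 1102
3055^8 ≡ 1102^2 = 1214404 ≡ 1920
3055^16 ≡ 1920^2 = 3686400 ≡ 2314
3055^32 ≡ 2314^2 = 5354596 ≡ 1679
3055^64 ≡ 1679^2 = 2819041 ≡ 1015
3055^128 ≡ 1015^2 = 1030225 ≡ 946
3055^256 ≡ 946^2 = 894916 ≡ 2208
506 = 256 + 128 + 64 + 32 + 16 + 8 + 2, so 3055^506 ≡ 2208·946·1015·1679·2314·1920·2894 ≡ 925 (mod 3331)
2814·925 = 2602950 ≡ 1439 (mod 3331)
1439 ≡ 1439 (mod 3331); signature holds.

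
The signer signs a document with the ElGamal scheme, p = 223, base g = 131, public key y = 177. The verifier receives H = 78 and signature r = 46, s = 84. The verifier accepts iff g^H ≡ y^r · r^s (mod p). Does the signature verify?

does not verify

Left side g^H mod p:
131^78 mod 223 = 14
Right side y^r · r^s mod p:
177^46 mod 223 = 139
46^84 mod 223 = 171
139·171 = 23769 ≡ 131 (mod 223)
14 ≠ 131, so verification fails.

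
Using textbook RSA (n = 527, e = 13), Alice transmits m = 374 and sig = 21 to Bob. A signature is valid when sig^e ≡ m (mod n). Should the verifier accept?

reject

Squares mod 527: sig^1≡21, sig^2≡441, sig^4≡18, sig^8≡324
13 = 8 + 4 + 1, so sig^13 ≡ 324·18·21 ≡ 208 (mod 527)
The recovered value 208 does not match the digest 374.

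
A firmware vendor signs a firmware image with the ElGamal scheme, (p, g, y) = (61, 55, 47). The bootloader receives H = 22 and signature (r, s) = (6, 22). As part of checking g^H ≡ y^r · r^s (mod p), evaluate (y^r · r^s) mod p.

45

Squares mod 61: 47^1≡47, 47^2≡13, 47^4≡47
6 = 4 + 2, so 47^6 ≡ 47·13 ≡ 1 (mod 61)
Squares mod 61: 6^1≡6, 6^2≡36, 6^4≡15, 6^8≡42, 6^16≡56
22 = 16 + 4 + 2, so 6^22 ≡ 56·15·36 ≡ 45 (mod 61)
y^r · r^s ≡ 1·45 = 45 ≡ 45 (mod 61)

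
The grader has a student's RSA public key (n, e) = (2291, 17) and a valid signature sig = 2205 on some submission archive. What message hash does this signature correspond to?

sig^2 ≡ 2205^2 = 4862025 ≡ 523
sig^4 ≡ 523^2 = 273529 ≡ 900
sig^8 ≡ 900^2 = 810000 ≡ 1277
sig^16 ≡ 1277^2 = 1630729 ≡ 1828
17 = 16 + 1, so sig^17 ≡ 1828·2205 ≡ 871 (mod 2291)

871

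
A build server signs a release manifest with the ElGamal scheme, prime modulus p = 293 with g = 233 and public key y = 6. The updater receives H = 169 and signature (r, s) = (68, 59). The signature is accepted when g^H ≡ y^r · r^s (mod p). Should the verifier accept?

accept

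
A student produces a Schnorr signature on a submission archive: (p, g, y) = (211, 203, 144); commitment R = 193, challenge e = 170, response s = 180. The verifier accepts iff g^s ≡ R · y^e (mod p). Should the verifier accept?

g^s mod p:
203^180 mod 211 = 148
R · y^e mod p:
144^170 mod 211 = 58
193·58 = 11194 ≡ 11 (mod 211)
148 ≠ 11; the check fails.

reject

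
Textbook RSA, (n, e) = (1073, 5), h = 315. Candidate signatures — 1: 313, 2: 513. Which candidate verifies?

1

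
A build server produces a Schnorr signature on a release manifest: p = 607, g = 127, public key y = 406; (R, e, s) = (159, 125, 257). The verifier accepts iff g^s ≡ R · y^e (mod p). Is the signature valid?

g^s mod p:
127^2 = 16129 ≡ 347
127^4 ≡ 347^2 = 120409 ≡ 223
127^8 ≡ 223^2 = 49729 ≡ 562
127^16 ≡ 562^2 = 315844 ≡ 204
127^32 ≡ 204^2 = 41616 ≡ 340
127^64 ≡ 340^2 = 115600 ≡ 270
127^128 ≡ 270^2 = 72900 ≡ 60
127^256 ≡ 60^2 = 3600 ≡ 565
257 = 256 + 1, so 127^257 ≡ 565·127 ≡ 129 (mod 607)
R · y^e mod p:
406^2 = 164836 ≡ 339
406^4 ≡ 339^2 = 114921 ≡ 198
406^8 ≡ 198^2 = 39204 ≡ 356
406^16 ≡ 356^2 = 126736 ≡ 480
406^32 ≡ 480^2 = 230400 ≡ 347
406^64 ≡ 347^2 = 120409 ≡ 223
125 = 64 + 32 + 16 + 8 + 4 + 1, so 406^125 ≡ 223·347·480·356·198·406 ≡ 294 (mod 607)
159·294 = 46746 ≡ 7 (mod 607)
129 ≠ 7; the check fails.

invalid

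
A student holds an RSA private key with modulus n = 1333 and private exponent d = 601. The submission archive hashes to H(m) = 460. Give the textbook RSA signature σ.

26

Squares mod 1333: (H(m))^1≡460, (H(m))^2≡986, (H(m))^4≡439, (H(m))^8≡769, (H(m))^16≡842, (H(m))^32≡1141, (H(m))^64≡873, (H(m))^128≡986, (H(m))^256≡439, (H(m))^512≡769
601 = 512 + 64 + 16 + 8 + 1, so (H(m))^601 ≡ 769·873·842·769·460 ≡ 26 (mod 1333)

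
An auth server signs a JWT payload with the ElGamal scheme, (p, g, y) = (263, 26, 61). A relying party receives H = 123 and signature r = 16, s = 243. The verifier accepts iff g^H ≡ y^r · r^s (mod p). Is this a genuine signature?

genuine

Left side g^H mod p:
26^2 = 676 ≡ 150
26^4 ≡ 150^2 = 22500 ≡ 145
26^8 ≡ 145^2 = 21025 ≡ 248
26^16 ≡ 248^2 = 61504 ≡ 225
26^32 ≡ 225^2 = 50625 ≡ 129
26^64 ≡ 129^2 = 16641 ≡ 72
123 = 64 + 32 + 16 + 8 + 2 + 1, so 26^123 ≡ 72·129·225·248·150·26 ≡ 35 (mod 263)
Right side y^r · r^s mod p:
61^2 = 3721 ≡ 39
61^4 ≡ 39^2 = 1521 ≡ 206
61^8 ≡ 206^2 = 42436 ≡ 93
61^16 ≡ 93^2 = 8649 ≡ 233
16^2 = 256
16^4 ≡ 256^2 = 65536 ≡ 49
16^8 ≡ 49^2 = 2401 ≡ 34
16^16 ≡ 34^2 = 1156 ≡ 104
16^32 ≡ 104^2 = 10816 ≡ 33
16^64 ≡ 33^2 = 1089 ≡ 37
16^128 ≡ 37^2 = 1369 ≡ 54
243 = 128 + 64 + 32 + 16 + 2 + 1, so 16^243 ≡ 54·37·33·104·256·16 ≡ 218 (mod 263)
233·218 = 50794 ≡ 35 (mod 263)
35 ≡ 35 (mod 263), so the signature is genuine.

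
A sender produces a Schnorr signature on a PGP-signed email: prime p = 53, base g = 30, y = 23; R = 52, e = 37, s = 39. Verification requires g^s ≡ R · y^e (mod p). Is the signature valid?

g^s mod p:
30^2 = 900 ≡ 52
30^4 ≡ 52^2 = 2704 ≡ 1
30^8 ≡ 1^2 = 1
30^16 ≡ 1^2 = 1
30^32 ≡ 1^2 = 1
39 = 32 + 4 + 2 + 1, so 30^39 ≡ 1·1·52·30 ≡ 23 (mod 53)
R · y^e mod p:
23^2 = 529 ≡ 52
23^4 ≡ 52^2 = 2704 ≡ 1
23^8 ≡ 1^2 = 1
23^16 ≡ 1^2 = 1
23^32 ≡ 1^2 = 1
37 = 32 + 4 + 1, so 23^37 ≡ 1·1·23 ≡ 23 (mod 53)
52·23 = 1196 ≡ 30 (mod 53)
23 ≠ 30; the check fails.

invalid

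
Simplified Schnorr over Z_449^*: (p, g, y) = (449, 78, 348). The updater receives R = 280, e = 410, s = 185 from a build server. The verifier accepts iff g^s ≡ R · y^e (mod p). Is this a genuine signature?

g^s mod p:
78^2 = 6084 ≡ 247
78^4 ≡ 247^2 = 61009 ≡ 394
78^8 ≡ 394^2 = 155236 ≡ 331
78^16 ≡ 331^2 = 109561 ≡ 5
78^32 ≡ 5^2 = 25
78^64 ≡ 25^2 = 625 ≡ 176
78^128 ≡ 176^2 = 30976 ≡ 444
185 = 128 + 32 + 16 + 8 + 1, so 78^185 ≡ 444·25·5·331·78 ≡ 361 (mod 449)
R · y^e mod p:
348^2 = 121104 ≡ 323
348^4 ≡ 323^2 = 104329 ≡ 161
348^8 ≡ 161^2 = 25921 ≡ 328
348^16 ≡ 328^2 = 107584 ≡ 273
348^32 ≡ 273^2 = 74529 ≡ 444
348^64 ≡ 444^2 = 197136 ≡ 25
348^128 ≡ 25^2 = 625 ≡ 176
348^256 ≡ 176^2 = 30976 ≡ 444
410 = 256 + 128 + 16 + 8 + 2, so 348^410 ≡ 444·176·273·328·323 ≡ 51 (mod 449)
280·51 = 14280 ≡ 361 (mod 449)
361 ≡ 361 (mod 449); signature holds.

genuine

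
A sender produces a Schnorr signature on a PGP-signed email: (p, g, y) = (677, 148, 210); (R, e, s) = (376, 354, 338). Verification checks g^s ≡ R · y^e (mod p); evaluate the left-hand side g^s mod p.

1

148^2 = 21904 ≡ 240
148^4 ≡ 240^2 = 57600 ≡ 55
148^8 ≡ 55^2 = 3025 ≡ 317
148^16 ≡ 317^2 = 100489 ≡ 293
148^32 ≡ 293^2 = 85849 ≡ 547
148^64 ≡ 547^2 = 299209 ≡ 652
148^128 ≡ 652^2 = 425104 ≡ 625
148^256 ≡ 625^2 = 390625 ≡ 673
338 = 256 + 64 + 16 + 2, so 148^338 ≡ 673·652·293·240 ≡ 1 (mod 677)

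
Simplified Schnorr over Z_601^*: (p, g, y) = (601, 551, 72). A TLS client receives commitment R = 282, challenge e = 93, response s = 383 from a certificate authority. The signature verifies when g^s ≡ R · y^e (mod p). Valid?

no

g^s mod p:
551^2 = 303601 ≡ 96
551^4 ≡ 96^2 = 9216 ≡ 201
551^8 ≡ 201^2 = 40401 ≡ 134
551^16 ≡ 134^2 = 17956 ≡ 527
551^32 ≡ 527^2 = 277729 ≡ 67
551^64 ≡ 67^2 = 4489 ≡ 282
551^128 ≡ 282^2 = 79524 ≡ 192
551^256 ≡ 192^2 = 36864 ≡ 203
383 = 256 + 64 + 32 + 16 + 8 + 4 + 2 + 1, so 551^383 ≡ 203·282·67·527·134·201·96·551 ≡ 134 (mod 601)
R · y^e mod p:
72^2 = 5184 ≡ 376
72^4 ≡ 376^2 = 141376 ≡ 141
72^8 ≡ 141^2 = 19881 ≡ 48
72^16 ≡ 48^2 = 2304 ≡ 501
72^32 ≡ 501^2 = 251001 ≡ 384
72^64 ≡ 384^2 = 147456 ≡ 211
93 = 64 + 16 + 8 + 4 + 1, so 72^93 ≡ 211·501·48·141·72 ≡ 263 (mod 601)
282·263 = 74166 ≡ 243 (mod 601)
134 ≠ 243; the check fails.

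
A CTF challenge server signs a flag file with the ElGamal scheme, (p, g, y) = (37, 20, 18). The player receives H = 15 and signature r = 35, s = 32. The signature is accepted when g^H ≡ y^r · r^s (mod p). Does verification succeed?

Left side g^H mod p:
20^2 = 400 ≡ 30
20^4 ≡ 30^2 = 900 ≡ 12
20^8 ≡ 12^2 = 144 ≡ 33
15 = 8 + 4 + 2 + 1, so 20^15 ≡ 33·12·30·20 ≡ 23 (mod 37)
Right side y^r · r^s mod p:
18^2 = 324 ≡ 28
18^4 ≡ 28^2 = 784 ≡ 7
18^8 ≡ 7^2 = 49 ≡ 12
18^16 ≡ 12^2 = 144 ≡ 33
18^32 ≡ 33^2 = 1089 ≡ 16
35 = 32 + 2 + 1, so 18^35 ≡ 16·28·18 ≡ 35 (mod 37)
35^2 = 1225 ≡ 4
35^4 ≡ 4^2 = 16
35^8 ≡ 16^2 = 256 ≡ 34
35^16 ≡ 34^2 = 1156 ≡ 9
35^32 ≡ 9^2 = 81 ≡ 7
35·7 = 245 ≡ 23 (mod 37)
23 ≡ 23 (mod 37), so the signature is genuine.

passes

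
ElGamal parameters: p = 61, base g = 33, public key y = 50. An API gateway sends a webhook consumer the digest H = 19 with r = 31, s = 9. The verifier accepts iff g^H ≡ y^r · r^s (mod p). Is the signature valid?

Left side g^H mod p:
33^19 mod 61 = 37
Right side y^r · r^s mod p:
50^31 mod 61 = 11
31^9 mod 61 = 28
11·28 = 308 ≡ 3 (mod 61)
37 ≠ 3, so verification fails.

invalid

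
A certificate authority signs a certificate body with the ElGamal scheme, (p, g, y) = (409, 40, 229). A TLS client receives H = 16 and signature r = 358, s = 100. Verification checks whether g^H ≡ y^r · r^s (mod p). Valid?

Left side g^H mod p:
Squares mod 409: 40^1≡40, 40^2≡373, 40^4≡69, 40^8≡262, 40^16≡341
40^16 ≡ 341 (mod 409)
Right side y^r · r^s mod p:
Squares mod 409: 229^1≡229, 229^2≡89, 229^4≡150, 229^8≡5, 229^16≡25, 229^32≡216, 229^64≡30, 229^128≡82, 229^256≡180
358 = 256 + 64 + 32 + 4 + 2, so 229^358 ≡ 180·30·216·150·89 ≡ 180 (mod 409)
Squares mod 409: 358^1≡358, 358^2≡147, 358^4≡341, 358^8≡125, 358^16≡83, 358^32≡345, 358^64≡6
100 = 64 + 32 + 4, so 358^100 ≡ 6·345·341 ≡ 345 (mod 409)
180·345 = 62100 ≡ 341 (mod 409)
341 ≡ 341 (mod 409), so the signature is genuine.

yes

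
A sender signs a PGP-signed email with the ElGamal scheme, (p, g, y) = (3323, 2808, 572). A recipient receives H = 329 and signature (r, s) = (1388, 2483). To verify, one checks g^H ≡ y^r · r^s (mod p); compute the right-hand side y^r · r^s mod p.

572^2 = 327184 ≡ 1530
572^4 ≡ 1530^2 = 2340900 ≡ 1508
572^8 ≡ 1508^2 = 2274064 ≡ 1132
572^16 ≡ 1132^2 = 1281424 ≡ 2069
572^32 ≡ 2069^2 = 4280761 ≡ 737
572^64 ≡ 737^2 = 543169 ≡ 1520
572^128 ≡ 1520^2 = 2310400 ≡ 915
572^256 ≡ 915^2 = 837225 ≡ 3152
572^512 ≡ 3152^2 = 9935104 ≡ 2657
572^1024 ≡ 2657^2 = 7059649 ≡ 1597
1388 = 1024 + 256 + 64 + 32 + 8 + 4, so 572^1388 ≡ 1597·3152·1520·737·1132·1508 ≡ 2448 (mod 3323)
1388^2 = 1926544 ≡ 2527
1388^4 ≡ 2527^2 = 6385729 ≡ 2246
1388^8 ≡ 2246^2 = 5044516 ≡ 202
1388^16 ≡ 202^2 = 40804 ≡ 928
1388^32 ≡ 928^2 = 861184 ≡ 527
1388^64 ≡ 527^2 = 277729 ≡ 1920
1388^128 ≡ 1920^2 = 3686400 ≡ 1193
1388^256 ≡ 1193^2 = 1423249 ≡ 1005
1388^512 ≡ 1005^2 = 1010025 ≡ 3156
1388^1024 ≡ 3156^2 = 9960336 ≡ 1305
1388^2048 ≡ 1305^2 = 1703025 ≡ 1649
2483 = 2048 + 256 + 128 + 32 + 16 + 2 + 1, so 1388^2483 ≡ 1649·1005·1193·527·928·2527·1388 ≡ 2615 (mod 3323)
y^r · r^s ≡ 2448·2615 = 6401520 ≡ 1422 (mod 3323)

1422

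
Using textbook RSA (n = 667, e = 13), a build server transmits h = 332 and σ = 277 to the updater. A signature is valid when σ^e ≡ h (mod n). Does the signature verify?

does not verify

σ^13 mod 667 = 484
484 ≠ 332, so verification fails.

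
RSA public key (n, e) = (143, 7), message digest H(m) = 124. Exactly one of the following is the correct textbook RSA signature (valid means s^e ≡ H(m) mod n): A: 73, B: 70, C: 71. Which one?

C

Candidate A: Squares mod 143: 73^1≡73, 73^2≡38, 73^4≡14; 7 = 4 + 2 + 1, so 73^7 ≡ 14·38·73 ≡ 83 (mod 143)
Candidate B: Squares mod 143: 70^1≡70, 70^2≡38, 70^4≡14; 7 = 4 + 2 + 1, so 70^7 ≡ 14·38·70 ≡ 60 (mod 143)
Candidate C: Squares mod 143: 71^1≡71, 71^2≡36, 71^4≡9; 7 = 4 + 2 + 1, so 71^7 ≡ 9·36·71 ≡ 124 (mod 143)
  → matches H(m) = 124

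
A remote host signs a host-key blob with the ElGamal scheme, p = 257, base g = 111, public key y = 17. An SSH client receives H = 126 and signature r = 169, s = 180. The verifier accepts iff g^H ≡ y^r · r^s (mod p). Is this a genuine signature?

Left side g^H mod p:
Squares mod 257: 111^1≡111, 111^2≡242, 111^4≡225, 111^8≡253, 111^16≡16, 111^32≡256, 111^64≡1
126 = 64 + 32 + 16 + 8 + 4 + 2, so 111^126 ≡ 1·256·16·253·225·242 ≡ 137 (mod 257)
Right side y^r · r^s mod p:
Squares mod 257: 17^1≡17, 17^2≡32, 17^4≡253, 17^8≡16, 17^16≡256, 17^32≡1, 17^64≡1, 17^128≡1
169 = 128 + 32 + 8 + 1, so 17^169 ≡ 1·1·16·17 ≡ 15 (mod 257)
Squares mod 257: 169^1≡169, 169^2≡34, 169^4≡128, 169^8≡193, 169^16≡241, 169^32≡256, 169^64≡1, 169^128≡1
180 = 128 + 32 + 16 + 4, so 169^180 ≡ 1·256·241·128 ≡ 249 (mod 257)
15·249 = 3735 ≡ 137 (mod 257)
137 ≡ 137 (mod 257), so the signature is genuine.

genuine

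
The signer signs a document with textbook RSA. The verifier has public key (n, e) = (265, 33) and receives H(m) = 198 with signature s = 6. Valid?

s^2 ≡ 6^2 = 36
s^4 ≡ 36^2 = 1296 ≡ 236
s^8 ≡ 236^2 = 55696 ≡ 46
s^16 ≡ 46^2 = 2116 ≡ 261
s^32 ≡ 261^2 = 68121 ≡ 16
33 = 32 + 1, so s^33 ≡ 16·6 ≡ 96 (mod 265)
The recovered value 96 does not match the digest 198.

no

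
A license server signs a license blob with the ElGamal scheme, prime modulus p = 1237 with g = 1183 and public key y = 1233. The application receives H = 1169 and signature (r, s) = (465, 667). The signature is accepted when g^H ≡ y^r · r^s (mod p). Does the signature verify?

verifies

Left side g^H mod p:
1183^2 = 1399489 ≡ 442
1183^4 ≡ 442^2 = 195364 ≡ 1155
1183^8 ≡ 1155^2 = 1334025 ≡ 539
1183^16 ≡ 539^2 = 290521 ≡ 1063
1183^32 ≡ 1063^2 = 1129969 ≡ 588
1183^64 ≡ 588^2 = 345744 ≡ 621
1183^128 ≡ 621^2 = 385641 ≡ 934
1183^256 ≡ 934^2 = 872356 ≡ 271
1183^512 ≡ 271^2 = 73441 ≡ 458
1183^1024 ≡ 458^2 = 209764 ≡ 711
1169 = 1024 + 128 + 16 + 1, so 1183^1169 ≡ 711·934·1063·1183 ≡ 1014 (mod 1237)
Right side y^r · r^s mod p:
1233^2 = 1520289 ≡ 16
1233^4 ≡ 16^2 = 256
1233^8 ≡ 256^2 = 65536 ≡ 1212
1233^16 ≡ 1212^2 = 1468944 ≡ 625
1233^32 ≡ 625^2 = 390625 ≡ 970
1233^64 ≡ 970^2 = 940900 ≡ 780
1233^128 ≡ 780^2 = 608400 ≡ 1033
1233^256 ≡ 1033^2 = 1067089 ≡ 795
465 = 256 + 128 + 64 + 16 + 1, so 1233^465 ≡ 795·1033·780·625·1233 ≡ 580 (mod 1237)
465^2 = 216225 ≡ 987
465^4 ≡ 987^2 = 974169 ≡ 650
465^8 ≡ 650^2 = 422500 ≡ 683
465^16 ≡ 683^2 = 466489 ≡ 140
465^32 ≡ 140^2 = 19600 ≡ 1045
465^64 ≡ 1045^2 = 1092025 ≡ 991
465^128 ≡ 991^2 = 982081 ≡ 1140
465^256 ≡ 1140^2 = 1299600 ≡ 750
465^512 ≡ 750^2 = 562500 ≡ 902
667 = 512 + 128 + 16 + 8 + 2 + 1, so 465^667 ≡ 902·1140·140·683·987·465 ≡ 552 (mod 1237)
580·552 = 320160 ≡ 1014 (mod 1237)
1014 ≡ 1014 (mod 1237), so the signature is genuine.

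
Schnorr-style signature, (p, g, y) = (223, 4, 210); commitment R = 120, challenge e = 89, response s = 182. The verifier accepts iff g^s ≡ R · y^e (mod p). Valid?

no

g^s mod p:
Squares mod 223: 4^1≡4, 4^2≡16, 4^4≡33, 4^8≡197, 4^16≡7, 4^32≡49, 4^64≡171, 4^128≡28
182 = 128 + 32 + 16 + 4 + 2, so 4^182 ≡ 28·49·7·33·16 ≡ 115 (mod 223)
R · y^e mod p:
Squares mod 223: 210^1≡210, 210^2≡169, 210^4≡17, 210^8≡66, 210^16≡119, 210^32≡112, 210^64≡56
89 = 64 + 16 + 8 + 1, so 210^89 ≡ 56·119·66·210 ≡ 8 (mod 223)
120·8 = 960 ≡ 68 (mod 223)
115 ≠ 68; the check fails.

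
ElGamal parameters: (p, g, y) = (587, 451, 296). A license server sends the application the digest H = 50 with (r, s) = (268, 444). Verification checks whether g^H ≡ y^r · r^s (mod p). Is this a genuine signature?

forged

Left side g^H mod p:
451^2 = 203401 ≡ 299
451^4 ≡ 299^2 = 89401 ≡ 177
451^8 ≡ 177^2 = 31329 ≡ 218
451^16 ≡ 218^2 = 47524 ≡ 564
451^32 ≡ 564^2 = 318096 ≡ 529
50 = 32 + 16 + 2, so 451^50 ≡ 529·564·299 ≡ 293 (mod 587)
Right side y^r · r^s mod p:
296^2 = 87616 ≡ 153
296^4 ≡ 153^2 = 23409 ≡ 516
296^8 ≡ 516^2 = 266256 ≡ 345
296^16 ≡ 345^2 = 119025 ≡ 451
296^32 ≡ 451^2 = 203401 ≡ 299
296^64 ≡ 299^2 = 89401 ≡ 177
296^128 ≡ 177^2 = 31329 ≡ 218
296^256 ≡ 218^2 = 47524 ≡ 564
268 = 256 + 8 + 4, so 296^268 ≡ 564·345·516 ≡ 452 (mod 587)
268^2 = 71824 ≡ 210
268^4 ≡ 210^2 = 44100 ≡ 75
268^8 ≡ 75^2 = 5625 ≡ 342
268^16 ≡ 342^2 = 116964 ≡ 151
268^32 ≡ 151^2 = 22801 ≡ 495
268^64 ≡ 495^2 = 245025 ≡ 246
268^128 ≡ 246^2 = 60516 ≡ 55
268^256 ≡ 55^2 = 3025 ≡ 90
444 = 256 + 128 + 32 + 16 + 8 + 4, so 268^444 ≡ 90·55·495·151·342·75 ≡ 387 (mod 587)
452·387 = 174924 ≡ 585 (mod 587)
293 ≠ 585, so verification fails.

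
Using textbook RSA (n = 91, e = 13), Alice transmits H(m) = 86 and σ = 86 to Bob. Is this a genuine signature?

σ^13 mod 91 = 86
Since 86 equals the digest 86, verification succeeds.

genuine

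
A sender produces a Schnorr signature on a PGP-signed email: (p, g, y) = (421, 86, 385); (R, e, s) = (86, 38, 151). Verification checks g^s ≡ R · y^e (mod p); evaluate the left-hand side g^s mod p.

135

Squares mod 421: 86^1≡86, 86^2≡239, 86^4≡286, 86^8≡122, 86^16≡149, 86^32≡309, 86^64≡335, 86^128≡239
151 = 128 + 16 + 4 + 2 + 1, so 86^151 ≡ 239·149·286·239·86 ≡ 135 (mod 421)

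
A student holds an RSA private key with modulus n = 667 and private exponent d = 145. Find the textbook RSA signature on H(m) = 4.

(H(m))^2 ≡ 4^2 = 16
(H(m))^4 ≡ 16^2 = 256
(H(m))^8 ≡ 256^2 = 65536 ≡ 170
(H(m))^16 ≡ 170^2 = 28900 ≡ 219
(H(m))^32 ≡ 219^2 = 47961 ≡ 604
(H(m))^64 ≡ 604^2 = 364816 ≡ 634
(H(m))^128 ≡ 634^2 = 401956 ≡ 422
145 = 128 + 16 + 1, so (H(m))^145 ≡ 422·219·4 ≡ 154 (mod 667)

154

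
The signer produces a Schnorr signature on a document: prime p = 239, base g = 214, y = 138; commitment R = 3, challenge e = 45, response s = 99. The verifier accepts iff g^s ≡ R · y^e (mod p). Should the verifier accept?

reject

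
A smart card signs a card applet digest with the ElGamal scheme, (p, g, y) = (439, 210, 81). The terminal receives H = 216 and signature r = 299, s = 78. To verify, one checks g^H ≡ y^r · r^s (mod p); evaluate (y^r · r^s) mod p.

125

Squares mod 439: 81^1≡81, 81^2≡415, 81^4≡137, 81^8≡331, 81^16≡250, 81^32≡162, 81^64≡343, 81^128≡436, 81^256≡9
299 = 256 + 32 + 8 + 2 + 1, so 81^299 ≡ 9·162·331·415·81 ≡ 145 (mod 439)
Squares mod 439: 299^1≡299, 299^2≡284, 299^4≡319, 299^8≡352, 299^16≡106, 299^32≡261, 299^64≡76
78 = 64 + 8 + 4 + 2, so 299^78 ≡ 76·352·319·284 ≡ 16 (mod 439)
y^r · r^s ≡ 145·16 = 2320 ≡ 125 (mod 439)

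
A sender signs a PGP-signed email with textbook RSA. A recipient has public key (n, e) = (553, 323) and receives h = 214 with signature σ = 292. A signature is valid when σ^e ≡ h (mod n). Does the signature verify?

does not verify

σ^2 ≡ 292^2 = 85264 ≡ 102
σ^4 ≡ 102^2 = 10404 ≡ 450
σ^8 ≡ 450^2 = 202500 ≡ 102
σ^16 ≡ 102^2 = 10404 ≡ 450
σ^32 ≡ 450^2 = 202500 ≡ 102
σ^64 ≡ 102^2 = 10404 ≡ 450
σ^128 ≡ 450^2 = 202500 ≡ 102
σ^256 ≡ 102^2 = 10404 ≡ 450
323 = 256 + 64 + 2 + 1, so σ^323 ≡ 450·450·102·292 ≡ 339 (mod 553)
339 ≠ 214, so verification fails.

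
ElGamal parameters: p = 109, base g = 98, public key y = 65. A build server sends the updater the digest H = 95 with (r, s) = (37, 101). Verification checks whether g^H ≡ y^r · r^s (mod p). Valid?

no

Left side g^H mod p:
98^2 = 9604 ≡ 12
98^4 ≡ 12^2 = 144 ≡ 35
98^8 ≡ 35^2 = 1225 ≡ 26
98^16 ≡ 26^2 = 676 ≡ 22
98^32 ≡ 22^2 = 484 ≡ 48
98^64 ≡ 48^2 = 2304 ≡ 15
95 = 64 + 16 + 8 + 4 + 2 + 1, so 98^95 ≡ 15·22·26·35·12·98 ≡ 103 (mod 109)
Right side y^r · r^s mod p:
65^2 = 4225 ≡ 83
65^4 ≡ 83^2 = 6889 ≡ 22
65^8 ≡ 22^2 = 484 ≡ 48
65^16 ≡ 48^2 = 2304 ≡ 15
65^32 ≡ 15^2 = 225 ≡ 7
37 = 32 + 4 + 1, so 65^37 ≡ 7·22·65 ≡ 91 (mod 109)
37^2 = 1369 ≡ 61
37^4 ≡ 61^2 = 3721 ≡ 15
37^8 ≡ 15^2 = 225 ≡ 7
37^16 ≡ 7^2 = 49
37^32 ≡ 49^2 = 2401 ≡ 3
37^64 ≡ 3^2 = 9
101 = 64 + 32 + 4 + 1, so 37^101 ≡ 9·3·15·37 ≡ 52 (mod 109)
91·52 = 4732 ≡ 45 (mod 109)
103 ≠ 45, so verification fails.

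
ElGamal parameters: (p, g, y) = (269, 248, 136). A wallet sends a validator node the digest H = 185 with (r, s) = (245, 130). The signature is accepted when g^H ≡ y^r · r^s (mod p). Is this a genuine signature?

forged

Left side g^H mod p:
248^185 mod 269 = 11
Right side y^r · r^s mod p:
136^245 mod 269 = 53
245^130 mod 269 = 125
53·125 = 6625 ≡ 169 (mod 269)
11 ≠ 169, so verification fails.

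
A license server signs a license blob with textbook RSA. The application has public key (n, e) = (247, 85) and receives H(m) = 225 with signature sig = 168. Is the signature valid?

Squares mod 247: sig^1≡168, sig^2≡66, sig^4≡157, sig^8≡196, sig^16≡131, sig^32≡118, sig^64≡92
85 = 64 + 16 + 4 + 1, so sig^85 ≡ 92·131·157·168 ≡ 233 (mod 247)
233 ≠ 225, so verification fails.

invalid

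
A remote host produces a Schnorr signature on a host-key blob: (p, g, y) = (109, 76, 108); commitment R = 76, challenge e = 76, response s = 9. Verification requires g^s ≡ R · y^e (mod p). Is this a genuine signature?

g^s mod p:
76^2 = 5776 ≡ 108
76^4 ≡ 108^2 = 11664 ≡ 1
76^8 ≡ 1^2 = 1
9 = 8 + 1, so 76^9 ≡ 1·76 ≡ 76 (mod 109)
R · y^e mod p:
108^2 = 11664 ≡ 1
108^4 ≡ 1^2 = 1
108^8 ≡ 1^2 = 1
108^16 ≡ 1^2 = 1
108^32 ≡ 1^2 = 1
108^64 ≡ 1^2 = 1
76 = 64 + 8 + 4, so 108^76 ≡ 1·1·1 ≡ 1 (mod 109)
76·1 = 76 ≡ 76 (mod 109)
76 ≡ 76 (mod 109); signature holds.

genuine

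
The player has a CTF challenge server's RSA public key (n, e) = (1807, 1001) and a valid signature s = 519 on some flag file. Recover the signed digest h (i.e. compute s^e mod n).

207

Squares mod 1807: s^1≡519, s^2≡118, s^4≡1275, s^8≡1132, s^16≡261, s^32≡1262, s^64≡677, s^128≡1158, s^256≡170, s^512≡1795
1001 = 512 + 256 + 128 + 64 + 32 + 8 + 1, so s^1001 ≡ 1795·170·1158·677·1262·1132·519 ≡ 207 (mod 1807)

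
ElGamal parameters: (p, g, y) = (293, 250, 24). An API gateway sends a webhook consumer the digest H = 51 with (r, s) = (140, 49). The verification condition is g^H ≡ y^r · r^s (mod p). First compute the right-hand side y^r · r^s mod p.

258

Squares mod 293: 24^1≡24, 24^2≡283, 24^4≡100, 24^8≡38, 24^16≡272, 24^32≡148, 24^64≡222, 24^128≡60
140 = 128 + 8 + 4, so 24^140 ≡ 60·38·100 ≡ 46 (mod 293)
Squares mod 293: 140^1≡140, 140^2≡262, 140^4≡82, 140^8≡278, 140^16≡225, 140^32≡229
49 = 32 + 16 + 1, so 140^49 ≡ 229·225·140 ≡ 133 (mod 293)
y^r · r^s ≡ 46·133 = 6118 ≡ 258 (mod 293)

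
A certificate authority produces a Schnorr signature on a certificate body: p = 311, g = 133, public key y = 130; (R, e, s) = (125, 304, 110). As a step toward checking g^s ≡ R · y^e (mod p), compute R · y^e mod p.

18

130^2 = 16900 ≡ 106
130^4 ≡ 106^2 = 11236 ≡ 40
130^8 ≡ 40^2 = 1600 ≡ 45
130^16 ≡ 45^2 = 2025 ≡ 159
130^32 ≡ 159^2 = 25281 ≡ 90
130^64 ≡ 90^2 = 8100 ≡ 14
130^128 ≡ 14^2 = 196
130^256 ≡ 196^2 = 38416 ≡ 163
304 = 256 + 32 + 16, so 130^304 ≡ 163·90·159 ≡ 30 (mod 311)
R · y^e ≡ 125·30 = 3750 ≡ 18 (mod 311)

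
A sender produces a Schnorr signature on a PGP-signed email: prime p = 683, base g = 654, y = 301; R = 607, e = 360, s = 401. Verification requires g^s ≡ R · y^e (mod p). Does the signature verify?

verifies

g^s mod p:
Squares mod 683: 654^1≡654, 654^2≡158, 654^4≡376, 654^8≡678, 654^16≡25, 654^32≡625, 654^64≡632, 654^128≡552, 654^256≡86
401 = 256 + 128 + 16 + 1, so 654^401 ≡ 86·552·25·654 ≡ 536 (mod 683)
R · y^e mod p:
Squares mod 683: 301^1≡301, 301^2≡445, 301^4≡638, 301^8≡659, 301^16≡576, 301^32≡521, 301^64≡290, 301^128≡91, 301^256≡85
360 = 256 + 64 + 32 + 8, so 301^360 ≡ 85·290·521·659 ≡ 640 (mod 683)
607·640 = 388480 ≡ 536 (mod 683)
536 ≡ 536 (mod 683); signature holds.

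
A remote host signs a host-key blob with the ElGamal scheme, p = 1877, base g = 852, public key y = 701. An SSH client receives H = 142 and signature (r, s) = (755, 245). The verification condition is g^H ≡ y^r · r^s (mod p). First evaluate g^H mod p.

1629

852^142 mod 1877 = 1629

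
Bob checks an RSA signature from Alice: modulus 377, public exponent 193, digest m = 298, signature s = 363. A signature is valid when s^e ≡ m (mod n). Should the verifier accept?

s^193 mod 377 = 298
298 = m, so the signature checks out.

accept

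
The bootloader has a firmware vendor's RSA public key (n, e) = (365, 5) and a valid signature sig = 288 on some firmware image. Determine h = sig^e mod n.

sig^2 ≡ 288^2 = 82944 ≡ 89
sig^4 ≡ 89^2 = 7921 ≡ 256
5 = 4 + 1, so sig^5 ≡ 256·288 ≡ 363 (mod 365)

363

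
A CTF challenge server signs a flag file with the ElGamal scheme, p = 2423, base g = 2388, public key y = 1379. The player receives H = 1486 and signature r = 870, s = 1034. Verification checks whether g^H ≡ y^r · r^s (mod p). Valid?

yes

Left side g^H mod p:
2388^2 = 5702544 ≡ 1225
2388^4 ≡ 1225^2 = 1500625 ≡ 788
2388^8 ≡ 788^2 = 620944 ≡ 656
2388^16 ≡ 656^2 = 430336 ≡ 1465
2388^32 ≡ 1465^2 = 2146225 ≡ 1870
2388^64 ≡ 1870^2 = 3496900 ≡ 511
2388^128 ≡ 511^2 = 261121 ≡ 1860
2388^256 ≡ 1860^2 = 3459600 ≡ 1979
2388^512 ≡ 1979^2 = 3916441 ≡ 873
2388^1024 ≡ 873^2 = 762129 ≡ 1307
1486 = 1024 + 256 + 128 + 64 + 8 + 4 + 2, so 2388^1486 ≡ 1307·1979·1860·511·656·788·1225 ≡ 662 (mod 2423)
Right side y^r · r^s mod p:
1379^2 = 1901641 ≡ 2009
1379^4 ≡ 2009^2 = 4036081 ≡ 1786
1379^8 ≡ 1786^2 = 3189796 ≡ 1128
1379^16 ≡ 1128^2 = 1272384 ≡ 309
1379^32 ≡ 309^2 = 95481 ≡ 984
1379^64 ≡ 984^2 = 968256 ≡ 1479
1379^128 ≡ 1479^2 = 2187441 ≡ 1895
1379^256 ≡ 1895^2 = 3591025 ≡ 139
1379^512 ≡ 139^2 = 19321 ≡ 2360
870 = 512 + 256 + 64 + 32 + 4 + 2, so 1379^870 ≡ 2360·139·1479·984·1786·2009 ≡ 24 (mod 2423)
870^2 = 756900 ≡ 924
870^4 ≡ 924^2 = 853776 ≡ 880
870^8 ≡ 880^2 = 774400 ≡ 1463
870^16 ≡ 1463^2 = 2140369 ≡ 860
870^32 ≡ 860^2 = 739600 ≡ 585
870^64 ≡ 585^2 = 342225 ≡ 582
870^128 ≡ 582^2 = 338724 ≡ 1927
870^256 ≡ 1927^2 = 3713329 ≡ 1293
870^512 ≡ 1293^2 = 1671849 ≡ 2402
870^1024 ≡ 2402^2 = 5769604 ≡ 441
1034 = 1024 + 8 + 2, so 870^1034 ≡ 441·1463·924 ≡ 1441 (mod 2423)
24·1441 = 34584 ≡ 662 (mod 2423)
662 ≡ 662 (mod 2423), so the signature is genuine.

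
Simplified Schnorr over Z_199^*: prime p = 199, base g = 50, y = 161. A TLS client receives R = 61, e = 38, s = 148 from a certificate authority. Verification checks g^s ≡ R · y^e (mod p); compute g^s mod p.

2

50^2 = 2500 ≡ 112
50^4 ≡ 112^2 = 12544 ≡ 7
50^8 ≡ 7^2 = 49
50^16 ≡ 49^2 = 2401 ≡ 13
50^32 ≡ 13^2 = 169
50^64 ≡ 169^2 = 28561 ≡ 104
50^128 ≡ 104^2 = 10816 ≡ 70
148 = 128 + 16 + 4, so 50^148 ≡ 70·13·7 ≡ 2 (mod 199)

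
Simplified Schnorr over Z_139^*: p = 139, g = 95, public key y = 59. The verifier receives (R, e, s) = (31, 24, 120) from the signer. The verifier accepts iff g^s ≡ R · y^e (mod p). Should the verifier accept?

reject

g^s mod p:
95^120 mod 139 = 91
R · y^e mod p:
59^24 mod 139 = 80
31·80 = 2480 ≡ 117 (mod 139)
91 ≠ 117; the check fails.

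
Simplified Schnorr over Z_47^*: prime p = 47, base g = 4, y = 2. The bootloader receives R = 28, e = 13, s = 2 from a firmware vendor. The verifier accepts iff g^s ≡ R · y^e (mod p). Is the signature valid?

valid

g^s mod p:
4^2 = 16
R · y^e mod p:
2^2 = 4
2^4 ≡ 4^2 = 16
2^8 ≡ 16^2 = 256 ≡ 21
13 = 8 + 4 + 1, so 2^13 ≡ 21·16·2 ≡ 14 (mod 47)
28·14 = 392 ≡ 16 (mod 47)
16 ≡ 16 (mod 47); signature holds.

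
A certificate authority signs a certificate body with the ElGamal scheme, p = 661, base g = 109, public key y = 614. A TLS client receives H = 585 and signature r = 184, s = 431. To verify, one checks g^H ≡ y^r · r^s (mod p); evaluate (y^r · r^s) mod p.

614^2 = 376996 ≡ 226
614^4 ≡ 226^2 = 51076 ≡ 179
614^8 ≡ 179^2 = 32041 ≡ 313
614^16 ≡ 313^2 = 97969 ≡ 141
614^32 ≡ 141^2 = 19881 ≡ 51
614^64 ≡ 51^2 = 2601 ≡ 618
614^128 ≡ 618^2 = 381924 ≡ 527
184 = 128 + 32 + 16 + 8, so 614^184 ≡ 527·51·141·313 ≡ 124 (mod 661)
184^2 = 33856 ≡ 145
184^4 ≡ 145^2 = 21025 ≡ 534
184^8 ≡ 534^2 = 285156 ≡ 265
184^16 ≡ 265^2 = 70225 ≡ 159
184^32 ≡ 159^2 = 25281 ≡ 163
184^64 ≡ 163^2 = 26569 ≡ 129
184^128 ≡ 129^2 = 16641 ≡ 116
184^256 ≡ 116^2 = 13456 ≡ 236
431 = 256 + 128 + 32 + 8 + 4 + 2 + 1, so 184^431 ≡ 236·116·163·265·534·145·184 ≡ 41 (mod 661)
y^r · r^s ≡ 124·41 = 5084 ≡ 457 (mod 661)

457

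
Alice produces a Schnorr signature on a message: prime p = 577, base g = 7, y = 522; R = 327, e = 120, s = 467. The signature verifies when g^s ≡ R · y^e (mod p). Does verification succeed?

g^s mod p:
7^2 = 49
7^4 ≡ 49^2 = 2401 ≡ 93
7^8 ≡ 93^2 = 8649 ≡ 571
7^16 ≡ 571^2 = 326041 ≡ 36
7^32 ≡ 36^2 = 1296 ≡ 142
7^64 ≡ 142^2 = 20164 ≡ 546
7^128 ≡ 546^2 = 298116 ≡ 384
7^256 ≡ 384^2 = 147456 ≡ 321
467 = 256 + 128 + 64 + 16 + 2 + 1, so 7^467 ≡ 321·384·546·36·49·7 ≡ 519 (mod 577)
R · y^e mod p:
522^2 = 272484 ≡ 140
522^4 ≡ 140^2 = 19600 ≡ 559
522^8 ≡ 559^2 = 312481 ≡ 324
522^16 ≡ 324^2 = 104976 ≡ 539
522^32 ≡ 539^2 = 290521 ≡ 290
522^64 ≡ 290^2 = 84100 ≡ 435
120 = 64 + 32 + 16 + 8, so 522^120 ≡ 435·290·539·324 ≡ 568 (mod 577)
327·568 = 185736 ≡ 519 (mod 577)
519 ≡ 519 (mod 577); signature holds.

passes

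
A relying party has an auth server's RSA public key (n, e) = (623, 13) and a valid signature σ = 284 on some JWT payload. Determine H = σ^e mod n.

Squares mod 623: σ^1≡284, σ^2≡289, σ^4≡39, σ^8≡275
13 = 8 + 4 + 1, so σ^13 ≡ 275·39·284 ≡ 53 (mod 623)

53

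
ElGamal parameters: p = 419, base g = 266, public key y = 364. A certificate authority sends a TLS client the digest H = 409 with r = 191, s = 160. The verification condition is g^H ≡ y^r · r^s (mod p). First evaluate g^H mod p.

52

266^409 mod 419 = 52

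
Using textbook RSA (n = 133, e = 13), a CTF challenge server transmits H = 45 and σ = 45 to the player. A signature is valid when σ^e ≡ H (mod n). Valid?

yes

σ^13 mod 133 = 45
Since 45 equals the digest 45, verification succeeds.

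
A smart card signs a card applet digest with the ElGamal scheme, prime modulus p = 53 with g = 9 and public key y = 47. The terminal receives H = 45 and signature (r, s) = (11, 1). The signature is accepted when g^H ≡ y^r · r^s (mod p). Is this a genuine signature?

genuine

Left side g^H mod p:
9^2 = 81 ≡ 28
9^4 ≡ 28^2 = 784 ≡ 42
9^8 ≡ 42^2 = 1764 ≡ 15
9^16 ≡ 15^2 = 225 ≡ 13
9^32 ≡ 13^2 = 169 ≡ 10
45 = 32 + 8 + 4 + 1, so 9^45 ≡ 10·15·42·9 ≡ 43 (mod 53)
Right side y^r · r^s mod p:
47^2 = 2209 ≡ 36
47^4 ≡ 36^2 = 1296 ≡ 24
47^8 ≡ 24^2 = 576 ≡ 46
11 = 8 + 2 + 1, so 47^11 ≡ 46·36·47 ≡ 28 (mod 53)
11^1 mod 53 = 11
28·11 = 308 ≡ 43 (mod 53)
43 ≡ 43 (mod 53), so the signature is genuine.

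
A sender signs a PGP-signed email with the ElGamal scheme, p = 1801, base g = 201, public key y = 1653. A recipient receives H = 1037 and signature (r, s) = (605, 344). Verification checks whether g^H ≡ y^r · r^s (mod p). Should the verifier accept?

Left side g^H mod p:
201^2 = 40401 ≡ 779
201^4 ≡ 779^2 = 606841 ≡ 1705
201^8 ≡ 1705^2 = 2907025 ≡ 211
201^16 ≡ 211^2 = 44521 ≡ 1297
201^32 ≡ 1297^2 = 1682209 ≡ 75
201^64 ≡ 75^2 = 5625 ≡ 222
201^128 ≡ 222^2 = 49284 ≡ 657
201^256 ≡ 657^2 = 431649 ≡ 1210
201^512 ≡ 1210^2 = 1464100 ≡ 1688
201^1024 ≡ 1688^2 = 2849344 ≡ 162
1037 = 1024 + 8 + 4 + 1, so 201^1037 ≡ 162·211·1705·201 ≡ 756 (mod 1801)
Right side y^r · r^s mod p:
1653^2 = 2732409 ≡ 292
1653^4 ≡ 292^2 = 85264 ≡ 617
1653^8 ≡ 617^2 = 380689 ≡ 678
1653^16 ≡ 678^2 = 459684 ≡ 429
1653^32 ≡ 429^2 = 184041 ≡ 339
1653^64 ≡ 339^2 = 114921 ≡ 1458
1653^128 ≡ 1458^2 = 2125764 ≡ 584
1653^256 ≡ 584^2 = 341056 ≡ 667
1653^512 ≡ 667^2 = 444889 ≡ 42
605 = 512 + 64 + 16 + 8 + 4 + 1, so 1653^605 ≡ 42·1458·429·678·617·1653 ≡ 535 (mod 1801)
605^2 = 366025 ≡ 422
605^4 ≡ 422^2 = 178084 ≡ 1586
605^8 ≡ 1586^2 = 2515396 ≡ 1200
605^16 ≡ 1200^2 = 1440000 ≡ 1001
605^32 ≡ 1001^2 = 1002001 ≡ 645
605^64 ≡ 645^2 = 416025 ≡ 1795
605^128 ≡ 1795^2 = 3222025 ≡ 36
605^256 ≡ 36^2 = 1296
344 = 256 + 64 + 16 + 8, so 605^344 ≡ 1296·1795·1001·1200 ≡ 503 (mod 1801)
535·503 = 269105 ≡ 756 (mod 1801)
756 ≡ 756 (mod 1801), so the signature is genuine.

accept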